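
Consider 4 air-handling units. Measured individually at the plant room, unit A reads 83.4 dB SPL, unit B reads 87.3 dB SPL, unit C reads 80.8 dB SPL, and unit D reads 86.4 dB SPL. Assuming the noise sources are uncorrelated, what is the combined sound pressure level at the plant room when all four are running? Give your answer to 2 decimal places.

Incoherent sources sum as intensities:
L_total = 10·log₁₀(10^(83.4/10) + 10^(87.3/10) + 10^(80.8/10) + 10^(86.4/10)) = 10·log₁₀(1313000000) = 91.18 dB SPL.

91.18 dB SPL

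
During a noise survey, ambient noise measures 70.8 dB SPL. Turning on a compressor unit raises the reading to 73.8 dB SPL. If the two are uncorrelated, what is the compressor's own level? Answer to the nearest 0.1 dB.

70.8 dB SPL

Background correction is a power subtraction:
L_src = 10·log₁₀(10^(73.8/10) − 10^(70.8/10)) = 10·log₁₀(11970000) = 70.8 dB SPL.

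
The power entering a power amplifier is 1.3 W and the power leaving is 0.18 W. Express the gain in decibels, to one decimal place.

-8.6 dB

Power is a power quantity, so gain = 10·log₁₀(P_out/P_in).
10·log₁₀(0.18/1.3) = 10·log₁₀(0.1385) = -8.6 dB.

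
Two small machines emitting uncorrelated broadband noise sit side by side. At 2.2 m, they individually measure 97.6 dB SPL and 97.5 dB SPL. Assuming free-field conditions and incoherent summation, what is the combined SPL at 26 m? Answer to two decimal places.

79.11 dB SPL

Combined at 2.2 m: 10·log₁₀(10^(97.6/10)+10^(97.5/10)) = 100.561 dB SPL.
Then apply −20·log₁₀(26/2.2) = -21.451 dB → 79.11 dB SPL.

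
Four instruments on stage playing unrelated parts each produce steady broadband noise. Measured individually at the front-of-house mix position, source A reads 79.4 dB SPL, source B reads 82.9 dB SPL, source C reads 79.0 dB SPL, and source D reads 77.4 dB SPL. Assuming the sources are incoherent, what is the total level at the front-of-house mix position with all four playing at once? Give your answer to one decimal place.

86.2 dB SPL

Incoherent sources sum as intensities:
L_total = 10·log₁₀(10^(79.4/10) + 10^(82.9/10) + 10^(79.0/10) + 10^(77.4/10)) = 10·log₁₀(416500000) = 86.2 dB SPL.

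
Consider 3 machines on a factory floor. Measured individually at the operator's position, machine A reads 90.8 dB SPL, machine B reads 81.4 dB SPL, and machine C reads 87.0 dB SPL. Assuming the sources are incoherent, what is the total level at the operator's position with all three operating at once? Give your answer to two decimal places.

Add the sources as powers (linear), then convert back to dB:
L_total = 10·log₁₀(10^(90.8/10) + 10^(81.4/10) + 10^(87.0/10)) = 10·log₁₀(1841000000) = 92.65 dB SPL.

92.65 dB SPL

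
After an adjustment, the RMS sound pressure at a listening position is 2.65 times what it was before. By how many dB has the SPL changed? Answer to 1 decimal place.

8.5 dB

Sound pressure is an amplitude quantity: ΔL = 20·log₁₀(p₂/p₁).
20·log₁₀(2.65) = 8.5 dB.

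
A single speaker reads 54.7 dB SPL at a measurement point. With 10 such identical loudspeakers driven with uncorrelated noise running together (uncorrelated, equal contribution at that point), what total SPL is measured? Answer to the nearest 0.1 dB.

10 equal incoherent sources raise the level by 10·log₁₀(10) = 10.00 dB.
L_total = 54.7 + 10.00 = 64.7 dB SPL.

64.7 dB SPL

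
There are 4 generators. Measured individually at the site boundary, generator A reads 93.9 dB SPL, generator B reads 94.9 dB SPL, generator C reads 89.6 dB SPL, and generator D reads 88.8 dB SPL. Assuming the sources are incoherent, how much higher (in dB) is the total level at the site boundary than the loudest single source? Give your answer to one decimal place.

3.7 dB

Incoherent sources sum as intensities:
L_total = 10·log₁₀(10^(93.9/10) + 10^(94.9/10) + 10^(89.6/10) + 10^(88.8/10)) = 98.58 dB SPL.
Excess over the loudest (94.9 dB): 98.58 − 94.9 = 3.7 dB.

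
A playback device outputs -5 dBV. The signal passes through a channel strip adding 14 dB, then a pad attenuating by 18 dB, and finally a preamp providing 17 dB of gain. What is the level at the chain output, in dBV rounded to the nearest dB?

Cascaded gains and losses add directly in dB.
-5 + 14 − 18 + 17 = +8 dBV.

+8 dBV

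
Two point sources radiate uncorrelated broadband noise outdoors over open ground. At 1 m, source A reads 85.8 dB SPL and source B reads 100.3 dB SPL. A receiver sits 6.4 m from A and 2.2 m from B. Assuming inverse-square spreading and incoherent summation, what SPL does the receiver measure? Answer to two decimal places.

93.47 dB SPL

At the listener: L_A = 85.8 − 20·log₁₀(6.4) = 69.676 dB; L_B = 100.3 − 20·log₁₀(2.2) = 93.452 dB.
Combined: 10·log₁₀(10^(69.676/10)+10^(93.452/10)) = 93.47 dB SPL.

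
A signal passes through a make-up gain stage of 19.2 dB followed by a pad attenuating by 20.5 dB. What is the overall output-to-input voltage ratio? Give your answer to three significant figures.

0.861

Net gain = 19.2 + (−20.5) = -1.3 dB.
Voltage ratio = 10^(-1.3/20) = 0.861.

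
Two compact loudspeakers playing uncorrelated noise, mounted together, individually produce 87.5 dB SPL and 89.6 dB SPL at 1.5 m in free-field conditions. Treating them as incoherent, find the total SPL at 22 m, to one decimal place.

Combined at 1.5 m: 10·log₁₀(10^(87.5/10)+10^(89.6/10)) = 91.69 dB SPL.
Then apply −20·log₁₀(22/1.5) = -23.33 dB → 68.4 dB SPL.

68.4 dB SPL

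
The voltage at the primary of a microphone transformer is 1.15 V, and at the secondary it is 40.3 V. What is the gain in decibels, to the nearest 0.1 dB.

Voltage is an amplitude quantity, so gain = 20·log₁₀(V_out/V_in).
20·log₁₀(40.3/1.15) = 20·log₁₀(35.04) = 30.9 dB.

30.9 dB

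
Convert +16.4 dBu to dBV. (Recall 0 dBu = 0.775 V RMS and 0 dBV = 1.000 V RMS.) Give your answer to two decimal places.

+14.19 dBV

The offset between the scales is 20·log₁₀(0.775/1.000) = −2.214 dB.
So dBV = +16.4 − 2.214 = +14.19 dBV.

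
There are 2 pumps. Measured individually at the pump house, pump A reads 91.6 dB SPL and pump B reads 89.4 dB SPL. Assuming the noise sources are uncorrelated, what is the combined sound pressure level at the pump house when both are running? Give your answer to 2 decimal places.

Incoherent sources sum as intensities:
L_total = 10·log₁₀(10^(91.6/10) + 10^(89.4/10)) = 10·log₁₀(2316000000) = 93.65 dB SPL.

93.65 dB SPL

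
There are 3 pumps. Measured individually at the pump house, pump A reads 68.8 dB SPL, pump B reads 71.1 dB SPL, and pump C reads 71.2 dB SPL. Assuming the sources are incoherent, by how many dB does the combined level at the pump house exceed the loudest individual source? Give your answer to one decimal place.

4.1 dB

Incoherent sources sum as intensities:
L_total = 10·log₁₀(10^(68.8/10) + 10^(71.1/10) + 10^(71.2/10)) = 75.27 dB SPL.
Excess over the loudest (71.2 dB): 75.27 − 71.2 = 4.1 dB.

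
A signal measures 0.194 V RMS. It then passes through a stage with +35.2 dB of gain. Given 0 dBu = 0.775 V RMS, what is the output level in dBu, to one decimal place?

+23.2 dBu

Input level: 20·log₁₀(0.194/0.775) = -12.03 dBu.
Output: -12.03 + 35.2 = +23.2 dBu.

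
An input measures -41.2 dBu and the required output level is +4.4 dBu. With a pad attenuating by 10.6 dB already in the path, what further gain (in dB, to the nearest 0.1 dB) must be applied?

The required make-up gain is the shortfall in the dB sum.
G = +4.4 − (-41.2) + 10.6 = 56.2 dB.

56.2 dB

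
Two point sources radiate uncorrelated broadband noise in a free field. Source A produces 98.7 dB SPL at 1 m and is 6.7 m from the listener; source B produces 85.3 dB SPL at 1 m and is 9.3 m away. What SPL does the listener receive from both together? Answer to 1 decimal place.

At the listener: L_A = 98.7 − 20·log₁₀(6.7) = 82.18 dB; L_B = 85.3 − 20·log₁₀(9.3) = 65.93 dB.
Combined: 10·log₁₀(10^(82.18/10)+10^(65.93/10)) = 82.3 dB SPL.

82.3 dB SPL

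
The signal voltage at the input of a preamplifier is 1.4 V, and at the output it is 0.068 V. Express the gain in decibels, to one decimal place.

-26.3 dB

Voltage ratio → dB uses the 20·log₁₀ form:
20·log₁₀(0.068/1.4) = 20·log₁₀(0.04857) = -26.3 dB.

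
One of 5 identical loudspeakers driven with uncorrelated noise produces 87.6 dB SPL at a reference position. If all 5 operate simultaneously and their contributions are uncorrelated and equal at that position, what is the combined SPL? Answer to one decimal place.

5 equal incoherent sources raise the level by 10·log₁₀(5) = 6.99 dB.
L_total = 87.6 + 6.99 = 94.6 dB SPL.

94.6 dB SPL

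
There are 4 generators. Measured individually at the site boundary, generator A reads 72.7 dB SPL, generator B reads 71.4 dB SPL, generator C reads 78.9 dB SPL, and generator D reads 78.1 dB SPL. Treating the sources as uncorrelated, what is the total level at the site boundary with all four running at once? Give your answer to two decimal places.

82.42 dB SPL

Incoherent sources sum as intensities:
L_total = 10·log₁₀(10^(72.7/10) + 10^(71.4/10) + 10^(78.9/10) + 10^(78.1/10)) = 10·log₁₀(174600000) = 82.42 dB SPL.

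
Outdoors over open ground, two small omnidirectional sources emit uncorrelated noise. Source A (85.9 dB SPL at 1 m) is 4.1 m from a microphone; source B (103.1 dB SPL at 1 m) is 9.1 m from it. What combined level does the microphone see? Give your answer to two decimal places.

84.31 dB SPL

At the listener: L_A = 85.9 − 20·log₁₀(4.1) = 73.644 dB; L_B = 103.1 − 20·log₁₀(9.1) = 83.919 dB.
Combined: 10·log₁₀(10^(73.644/10)+10^(83.919/10)) = 84.31 dB SPL.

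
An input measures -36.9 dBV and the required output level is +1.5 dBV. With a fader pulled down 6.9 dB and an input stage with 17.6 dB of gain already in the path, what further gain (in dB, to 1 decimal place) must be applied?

27.7 dB

The required make-up gain is the shortfall in the dB sum.
G = +1.5 − (-36.9) + 6.9 − 17.6 = 27.7 dB.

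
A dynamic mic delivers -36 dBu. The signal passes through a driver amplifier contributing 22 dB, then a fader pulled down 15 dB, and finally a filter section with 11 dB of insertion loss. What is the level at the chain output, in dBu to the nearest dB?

-40 dBu

In dB, series stages simply add:
-36 + 22 − 15 − 11 = -40 dBu.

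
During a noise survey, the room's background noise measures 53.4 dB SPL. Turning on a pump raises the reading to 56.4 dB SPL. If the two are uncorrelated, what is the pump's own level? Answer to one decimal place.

53.4 dB SPL

Remove the background by subtracting linear intensities:
L_src = 10·log₁₀(10^(56.4/10) − 10^(53.4/10)) = 10·log₁₀(217700) = 53.4 dB SPL.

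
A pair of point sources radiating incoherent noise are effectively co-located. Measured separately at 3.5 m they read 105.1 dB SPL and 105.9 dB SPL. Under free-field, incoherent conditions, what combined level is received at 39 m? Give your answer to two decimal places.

87.59 dB SPL

Combined at 3.5 m: 10·log₁₀(10^(105.1/10)+10^(105.9/10)) = 108.529 dB SPL.
Then apply −20·log₁₀(39/3.5) = -20.940 dB → 87.59 dB SPL.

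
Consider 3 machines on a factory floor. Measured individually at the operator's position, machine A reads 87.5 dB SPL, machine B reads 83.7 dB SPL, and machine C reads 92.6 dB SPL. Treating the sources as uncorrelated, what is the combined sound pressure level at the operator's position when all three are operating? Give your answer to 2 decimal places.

Uncorrelated sources add in intensity (power), not in dB.
L_total = 10·log₁₀(10^(87.5/10) + 10^(83.7/10) + 10^(92.6/10)) = 10·log₁₀(2616000000) = 94.18 dB SPL.

94.18 dB SPL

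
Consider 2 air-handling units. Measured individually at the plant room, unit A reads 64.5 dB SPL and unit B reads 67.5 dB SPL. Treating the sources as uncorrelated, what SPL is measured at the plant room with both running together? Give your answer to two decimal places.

Incoherent sources sum as intensities:
L_total = 10·log₁₀(10^(64.5/10) + 10^(67.5/10)) = 10·log₁₀(8442000) = 69.26 dB SPL.

69.26 dB SPL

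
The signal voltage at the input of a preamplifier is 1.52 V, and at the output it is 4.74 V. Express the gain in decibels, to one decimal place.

9.9 dB

Voltage is an amplitude quantity, so gain = 20·log₁₀(V_out/V_in).
20·log₁₀(4.74/1.52) = 20·log₁₀(3.118) = 9.9 dB.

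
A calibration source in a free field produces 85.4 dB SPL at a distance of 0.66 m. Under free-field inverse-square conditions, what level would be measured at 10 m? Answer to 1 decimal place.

Free-field point source: level drops by 20·log₁₀ of the distance ratio.
ΔL = −20·log₁₀(10/0.66) = -23.61 dB, so L₂ = 85.4 + (-23.61) = 61.8 dB SPL.

61.8 dB SPL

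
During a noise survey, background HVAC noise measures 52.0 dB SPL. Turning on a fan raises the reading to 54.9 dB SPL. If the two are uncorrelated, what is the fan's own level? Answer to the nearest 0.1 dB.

51.8 dB SPL

Remove the background by subtracting linear intensities:
L_src = 10·log₁₀(10^(54.9/10) − 10^(52.0/10)) = 10·log₁₀(150500) = 51.8 dB SPL.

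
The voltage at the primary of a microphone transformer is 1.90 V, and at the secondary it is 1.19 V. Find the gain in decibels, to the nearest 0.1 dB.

For a voltage ratio, dB = 20·log₁₀(V₂/V₁).
20·log₁₀(1.19/1.90) = 20·log₁₀(0.6263) = -4.1 dB.

-4.1 dB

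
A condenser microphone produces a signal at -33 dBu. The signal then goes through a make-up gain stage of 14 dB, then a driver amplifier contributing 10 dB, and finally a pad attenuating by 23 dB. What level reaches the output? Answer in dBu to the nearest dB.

In dB, series stages simply add:
-33 + 14 + 10 − 23 = -32 dBu.

-32 dBu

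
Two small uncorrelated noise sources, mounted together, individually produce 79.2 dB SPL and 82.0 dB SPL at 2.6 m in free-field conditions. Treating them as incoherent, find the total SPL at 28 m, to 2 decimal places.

63.19 dB SPL

Combined at 2.6 m: 10·log₁₀(10^(79.2/10)+10^(82.0/10)) = 83.832 dB SPL.
Then apply −20·log₁₀(28/2.6) = -20.644 dB → 63.19 dB SPL.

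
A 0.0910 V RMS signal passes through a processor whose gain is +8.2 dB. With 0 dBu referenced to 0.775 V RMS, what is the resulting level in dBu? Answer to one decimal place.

-10.4 dBu

Input level: 20·log₁₀(0.0910/0.775) = -18.61 dBu.
Output: -18.61 + 8.2 = -10.4 dBu.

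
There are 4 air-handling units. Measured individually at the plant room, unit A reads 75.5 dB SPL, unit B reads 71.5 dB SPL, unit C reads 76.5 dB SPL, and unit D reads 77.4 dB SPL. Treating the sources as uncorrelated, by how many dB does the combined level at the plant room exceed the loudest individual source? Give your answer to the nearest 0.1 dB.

4.3 dB

Uncorrelated sources add in intensity (power), not in dB.
L_total = 10·log₁₀(10^(75.5/10) + 10^(71.5/10) + 10^(76.5/10) + 10^(77.4/10)) = 81.74 dB SPL.
Excess over the loudest (77.4 dB): 81.74 − 77.4 = 4.3 dB.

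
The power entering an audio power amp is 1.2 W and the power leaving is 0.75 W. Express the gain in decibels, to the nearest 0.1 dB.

Power is a power quantity, so gain = 10·log₁₀(P_out/P_in).
10·log₁₀(0.75/1.2) = 10·log₁₀(0.6250) = -2.0 dB.

-2.0 dB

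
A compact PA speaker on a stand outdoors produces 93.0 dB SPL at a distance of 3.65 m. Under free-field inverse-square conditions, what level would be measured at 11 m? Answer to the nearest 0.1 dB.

83.4 dB SPL

For a point source in a free field, ΔL = −20·log₁₀(d₂/d₁).
ΔL = −20·log₁₀(11/3.65) = -9.58 dB, so L₂ = 93.0 + (-9.58) = 83.4 dB SPL.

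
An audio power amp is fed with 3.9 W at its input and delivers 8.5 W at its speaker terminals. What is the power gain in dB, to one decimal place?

Power is a power quantity, so gain = 10·log₁₀(P_out/P_in).
10·log₁₀(8.5/3.9) = 10·log₁₀(2.179) = 3.4 dB.

3.4 dB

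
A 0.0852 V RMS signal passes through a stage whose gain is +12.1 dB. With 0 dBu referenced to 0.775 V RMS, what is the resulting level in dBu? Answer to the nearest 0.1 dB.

Input level: 20·log₁₀(0.0852/0.775) = -19.18 dBu.
Output: -19.18 + 12.1 = -7.1 dBu.

-7.1 dBu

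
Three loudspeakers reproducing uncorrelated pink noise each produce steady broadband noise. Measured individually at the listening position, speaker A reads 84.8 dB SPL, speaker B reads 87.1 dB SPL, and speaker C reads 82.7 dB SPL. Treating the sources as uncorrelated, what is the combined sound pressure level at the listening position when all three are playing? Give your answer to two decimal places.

90.00 dB SPL

Incoherent sources sum as intensities:
L_total = 10·log₁₀(10^(84.8/10) + 10^(87.1/10) + 10^(82.7/10)) = 10·log₁₀(1001000000) = 90.00 dB SPL.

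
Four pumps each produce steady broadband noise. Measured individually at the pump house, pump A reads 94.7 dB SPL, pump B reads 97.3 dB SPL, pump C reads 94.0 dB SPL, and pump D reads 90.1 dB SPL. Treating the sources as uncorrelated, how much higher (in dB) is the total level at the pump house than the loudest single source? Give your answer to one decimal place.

3.4 dB

Uncorrelated sources add in intensity (power), not in dB.
L_total = 10·log₁₀(10^(94.7/10) + 10^(97.3/10) + 10^(94.0/10) + 10^(90.1/10)) = 100.74 dB SPL.
Excess over the loudest (97.3 dB): 100.74 − 97.3 = 3.4 dB.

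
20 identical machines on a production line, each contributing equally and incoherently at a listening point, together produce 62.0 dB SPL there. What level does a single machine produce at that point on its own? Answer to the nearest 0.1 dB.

20 equal incoherent sources add 10·log₁₀(20) = 13.01 dB over one source.
L_one = 62.0 − 13.01 = 49.0 dB SPL.

49.0 dB SPL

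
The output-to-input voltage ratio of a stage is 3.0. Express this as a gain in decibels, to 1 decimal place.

9.5 dB

Voltage ratio → dB uses the 20·log₁₀ form:
20·log₁₀(3.0) = 9.5 dB.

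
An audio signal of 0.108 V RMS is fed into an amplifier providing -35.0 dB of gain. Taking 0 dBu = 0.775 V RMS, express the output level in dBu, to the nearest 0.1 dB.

Input level: 20·log₁₀(0.108/0.775) = -17.12 dBu.
Output: -17.12 − 35.0 = -52.1 dBu.

-52.1 dBu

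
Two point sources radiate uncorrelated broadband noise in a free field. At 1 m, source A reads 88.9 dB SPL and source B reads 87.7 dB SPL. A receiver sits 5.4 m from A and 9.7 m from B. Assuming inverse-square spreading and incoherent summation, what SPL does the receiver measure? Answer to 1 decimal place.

At the listener: L_A = 88.9 − 20·log₁₀(5.4) = 74.25 dB; L_B = 87.7 − 20·log₁₀(9.7) = 67.96 dB.
Combined: 10·log₁₀(10^(74.25/10)+10^(67.96/10)) = 75.2 dB SPL.

75.2 dB SPL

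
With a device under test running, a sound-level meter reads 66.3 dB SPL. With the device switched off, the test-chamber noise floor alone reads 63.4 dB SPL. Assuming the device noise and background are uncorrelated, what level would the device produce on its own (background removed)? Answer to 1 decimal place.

Background correction is a power subtraction:
L_src = 10·log₁₀(10^(66.3/10) − 10^(63.4/10)) = 10·log₁₀(2078000) = 63.2 dB SPL.

63.2 dB SPL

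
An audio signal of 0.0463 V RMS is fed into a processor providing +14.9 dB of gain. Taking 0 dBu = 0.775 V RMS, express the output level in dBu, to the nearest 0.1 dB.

-9.6 dBu

Input level: 20·log₁₀(0.0463/0.775) = -24.47 dBu.
Output: -24.47 + 14.9 = -9.6 dBu.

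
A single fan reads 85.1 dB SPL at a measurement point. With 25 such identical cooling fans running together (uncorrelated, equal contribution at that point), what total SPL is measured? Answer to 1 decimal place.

99.1 dB SPL

25 equal incoherent sources raise the level by 10·log₁₀(25) = 13.98 dB.
L_total = 85.1 + 13.98 = 99.1 dB SPL.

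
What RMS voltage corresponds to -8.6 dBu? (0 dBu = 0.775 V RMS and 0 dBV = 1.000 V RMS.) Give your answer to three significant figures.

0.288 V

V = 0.775 V × 10^(-8.6/20).
= 0.775 × 0.3715 = 0.288 V.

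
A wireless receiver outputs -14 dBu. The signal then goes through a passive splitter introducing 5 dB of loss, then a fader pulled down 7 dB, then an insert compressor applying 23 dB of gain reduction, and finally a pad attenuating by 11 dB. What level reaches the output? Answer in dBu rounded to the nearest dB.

Cascaded gains and losses add directly in dB.
-14 − 5 − 7 − 23 − 11 = -60 dBu.

-60 dBu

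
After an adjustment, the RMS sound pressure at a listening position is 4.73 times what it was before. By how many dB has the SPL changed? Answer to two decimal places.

13.50 dB

SPL change from a pressure ratio uses the 20·log₁₀ form:
20·log₁₀(4.73) = 13.50 dB.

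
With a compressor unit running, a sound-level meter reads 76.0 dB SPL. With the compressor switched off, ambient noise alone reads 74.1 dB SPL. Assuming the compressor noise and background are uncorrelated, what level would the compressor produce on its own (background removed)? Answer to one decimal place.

Background correction is a power subtraction:
L_src = 10·log₁₀(10^(76.0/10) − 10^(74.1/10)) = 10·log₁₀(14110000) = 71.5 dB SPL.

71.5 dB SPL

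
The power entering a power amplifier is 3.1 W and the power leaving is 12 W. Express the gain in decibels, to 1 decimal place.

5.9 dB

Power ratio → dB uses the 10·log₁₀ form:
10·log₁₀(12/3.1) = 10·log₁₀(3.871) = 5.9 dB.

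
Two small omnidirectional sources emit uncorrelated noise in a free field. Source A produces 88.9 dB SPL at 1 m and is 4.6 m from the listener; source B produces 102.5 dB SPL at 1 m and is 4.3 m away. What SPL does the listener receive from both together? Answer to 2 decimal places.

At the listener: L_A = 88.9 − 20·log₁₀(4.6) = 75.645 dB; L_B = 102.5 − 20·log₁₀(4.3) = 89.831 dB.
Combined: 10·log₁₀(10^(75.645/10)+10^(89.831/10)) = 89.99 dB SPL.

89.99 dB SPL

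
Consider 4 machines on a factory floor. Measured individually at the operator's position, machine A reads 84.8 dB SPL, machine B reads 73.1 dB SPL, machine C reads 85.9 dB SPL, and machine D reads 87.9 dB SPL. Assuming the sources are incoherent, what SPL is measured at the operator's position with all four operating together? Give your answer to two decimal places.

Uncorrelated sources add in intensity (power), not in dB.
L_total = 10·log₁₀(10^(84.8/10) + 10^(73.1/10) + 10^(85.9/10) + 10^(87.9/10)) = 10·log₁₀(1328000000) = 91.23 dB SPL.

91.23 dB SPL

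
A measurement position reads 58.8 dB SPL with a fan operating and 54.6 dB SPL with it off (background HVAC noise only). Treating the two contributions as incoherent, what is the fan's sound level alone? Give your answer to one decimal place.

Subtract intensities: L_src = 10·log₁₀(10^(L_total/10) − 10^(L_bg/10)).
L_src = 10·log₁₀(10^(58.8/10) − 10^(54.6/10)) = 10·log₁₀(470200) = 56.7 dB SPL.

56.7 dB SPL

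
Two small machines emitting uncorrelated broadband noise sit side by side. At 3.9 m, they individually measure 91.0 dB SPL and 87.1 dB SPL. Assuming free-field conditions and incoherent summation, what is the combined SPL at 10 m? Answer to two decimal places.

84.31 dB SPL

Combined at 3.9 m: 10·log₁₀(10^(91.0/10)+10^(87.1/10)) = 92.484 dB SPL.
Then apply −20·log₁₀(10/3.9) = -8.179 dB → 84.31 dB SPL.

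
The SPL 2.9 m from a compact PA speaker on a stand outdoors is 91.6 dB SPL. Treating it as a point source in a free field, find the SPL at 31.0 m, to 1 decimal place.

Free-field point source: level drops by 20·log₁₀ of the distance ratio.
ΔL = −20·log₁₀(31.0/2.9) = -20.58 dB, so L₂ = 91.6 + (-20.58) = 71.0 dB SPL.

71.0 dB SPL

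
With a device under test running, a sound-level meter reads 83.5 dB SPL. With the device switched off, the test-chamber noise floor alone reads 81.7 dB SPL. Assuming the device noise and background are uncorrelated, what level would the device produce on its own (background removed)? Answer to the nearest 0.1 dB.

78.8 dB SPL

Subtract intensities: L_src = 10·log₁₀(10^(L_total/10) − 10^(L_bg/10)).
L_src = 10·log₁₀(10^(83.5/10) − 10^(81.7/10)) = 10·log₁₀(75960000) = 78.8 dB SPL.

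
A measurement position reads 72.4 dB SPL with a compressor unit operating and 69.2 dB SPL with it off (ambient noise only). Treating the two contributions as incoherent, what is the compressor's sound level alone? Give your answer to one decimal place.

Subtract intensities: L_src = 10·log₁₀(10^(L_total/10) − 10^(L_bg/10)).
L_src = 10·log₁₀(10^(72.4/10) − 10^(69.2/10)) = 10·log₁₀(9060000) = 69.6 dB SPL.

69.6 dB SPL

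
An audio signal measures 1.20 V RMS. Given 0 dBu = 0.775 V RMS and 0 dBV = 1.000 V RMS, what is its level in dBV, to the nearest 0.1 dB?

dBV = 20·log₁₀(V / 1.000 V).
20·log₁₀(1.20/1.000) = +1.6 dBV.

+1.6 dBV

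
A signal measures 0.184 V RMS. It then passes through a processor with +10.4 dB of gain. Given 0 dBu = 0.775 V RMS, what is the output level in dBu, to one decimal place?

-2.1 dBu

Input level: 20·log₁₀(0.184/0.775) = -12.49 dBu.
Output: -12.49 + 10.4 = -2.1 dBu.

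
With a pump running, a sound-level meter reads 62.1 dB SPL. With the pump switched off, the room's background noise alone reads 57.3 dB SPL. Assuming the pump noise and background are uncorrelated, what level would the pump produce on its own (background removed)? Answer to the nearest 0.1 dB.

Subtract intensities: L_src = 10·log₁₀(10^(L_total/10) − 10^(L_bg/10)).
L_src = 10·log₁₀(10^(62.1/10) − 10^(57.3/10)) = 10·log₁₀(1085000) = 60.4 dB SPL.

60.4 dB SPL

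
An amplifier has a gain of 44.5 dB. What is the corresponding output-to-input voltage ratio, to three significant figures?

Voltage ratio = 10^(dB/20).
10^(44.5/20) = 10^(2.225) = 168.

168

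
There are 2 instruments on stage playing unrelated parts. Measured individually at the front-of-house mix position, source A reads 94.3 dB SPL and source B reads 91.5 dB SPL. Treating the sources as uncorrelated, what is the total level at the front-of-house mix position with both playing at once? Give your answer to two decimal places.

96.13 dB SPL

Uncorrelated sources add in intensity (power), not in dB.
L_total = 10·log₁₀(10^(94.3/10) + 10^(91.5/10)) = 10·log₁₀(4104000000) = 96.13 dB SPL.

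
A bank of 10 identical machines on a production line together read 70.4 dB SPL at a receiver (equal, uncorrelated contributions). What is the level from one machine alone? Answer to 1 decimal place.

10 equal incoherent sources add 10·log₁₀(10) = 10.00 dB over one source.
L_one = 70.4 − 10.00 = 60.4 dB SPL.

60.4 dB SPL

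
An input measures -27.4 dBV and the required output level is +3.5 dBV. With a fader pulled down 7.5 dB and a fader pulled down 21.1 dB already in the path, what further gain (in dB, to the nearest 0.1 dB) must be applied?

59.5 dB

The required make-up gain is the shortfall in the dB sum.
G = +3.5 − (-27.4) + 7.5 + 21.1 = 59.5 dB.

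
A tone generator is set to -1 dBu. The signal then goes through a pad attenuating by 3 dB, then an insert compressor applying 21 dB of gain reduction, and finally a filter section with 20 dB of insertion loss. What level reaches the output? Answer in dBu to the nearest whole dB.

-45 dBu

Gain stages sum in dB:
-1 − 3 − 21 − 20 = -45 dBu.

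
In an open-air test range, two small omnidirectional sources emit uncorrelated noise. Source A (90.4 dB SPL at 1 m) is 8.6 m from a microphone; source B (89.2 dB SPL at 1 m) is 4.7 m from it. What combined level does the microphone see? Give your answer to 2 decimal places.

At the listener: L_A = 90.4 − 20·log₁₀(8.6) = 71.710 dB; L_B = 89.2 − 20·log₁₀(4.7) = 75.758 dB.
Combined: 10·log₁₀(10^(71.710/10)+10^(75.758/10)) = 77.20 dB SPL.

77.20 dB SPL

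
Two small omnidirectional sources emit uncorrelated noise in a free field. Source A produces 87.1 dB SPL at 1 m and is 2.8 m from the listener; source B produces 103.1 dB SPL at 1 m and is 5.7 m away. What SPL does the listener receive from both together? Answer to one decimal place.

88.4 dB SPL

At the listener: L_A = 87.1 − 20·log₁₀(2.8) = 78.16 dB; L_B = 103.1 − 20·log₁₀(5.7) = 87.98 dB.
Combined: 10·log₁₀(10^(78.16/10)+10^(87.98/10)) = 88.4 dB SPL.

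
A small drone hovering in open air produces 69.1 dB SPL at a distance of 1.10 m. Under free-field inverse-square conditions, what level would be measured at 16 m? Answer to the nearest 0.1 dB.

45.8 dB SPL

For a point source in a free field, ΔL = −20·log₁₀(d₂/d₁).
ΔL = −20·log₁₀(16/1.10) = -23.25 dB, so L₂ = 69.1 + (-23.25) = 45.8 dB SPL.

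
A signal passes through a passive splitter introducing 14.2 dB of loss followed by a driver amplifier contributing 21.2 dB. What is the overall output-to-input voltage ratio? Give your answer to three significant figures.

Net gain = (−14.2) + 21.2 = 7.0 dB.
Voltage ratio = 10^(7.0/20) = 2.24.

2.24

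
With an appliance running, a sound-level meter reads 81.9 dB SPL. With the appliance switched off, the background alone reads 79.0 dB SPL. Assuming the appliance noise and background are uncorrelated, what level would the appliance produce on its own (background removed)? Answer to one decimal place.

Subtract intensities: L_src = 10·log₁₀(10^(L_total/10) − 10^(L_bg/10)).
L_src = 10·log₁₀(10^(81.9/10) − 10^(79.0/10)) = 10·log₁₀(75450000) = 78.8 dB SPL.

78.8 dB SPL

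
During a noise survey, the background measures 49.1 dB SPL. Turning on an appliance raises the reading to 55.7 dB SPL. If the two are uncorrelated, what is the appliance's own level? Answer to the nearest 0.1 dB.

Remove the background by subtracting linear intensities:
L_src = 10·log₁₀(10^(55.7/10) − 10^(49.1/10)) = 10·log₁₀(290300) = 54.6 dB SPL.

54.6 dB SPL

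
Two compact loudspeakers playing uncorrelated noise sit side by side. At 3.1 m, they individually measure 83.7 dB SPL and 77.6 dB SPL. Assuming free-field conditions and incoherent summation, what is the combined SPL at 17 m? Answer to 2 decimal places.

69.87 dB SPL

Combined at 3.1 m: 10·log₁₀(10^(83.7/10)+10^(77.6/10)) = 84.653 dB SPL.
Then apply −20·log₁₀(17/3.1) = -14.782 dB → 69.87 dB SPL.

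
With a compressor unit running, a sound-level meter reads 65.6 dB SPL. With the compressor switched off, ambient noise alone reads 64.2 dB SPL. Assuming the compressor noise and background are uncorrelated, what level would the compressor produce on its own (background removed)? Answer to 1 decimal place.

60.0 dB SPL

Background correction is a power subtraction:
L_src = 10·log₁₀(10^(65.6/10) − 10^(64.2/10)) = 10·log₁₀(1001000) = 60.0 dB SPL.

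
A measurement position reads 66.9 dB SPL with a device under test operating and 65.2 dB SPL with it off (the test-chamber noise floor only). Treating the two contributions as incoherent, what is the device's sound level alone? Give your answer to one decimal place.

62.0 dB SPL

Background correction is a power subtraction:
L_src = 10·log₁₀(10^(66.9/10) − 10^(65.2/10)) = 10·log₁₀(1586000) = 62.0 dB SPL.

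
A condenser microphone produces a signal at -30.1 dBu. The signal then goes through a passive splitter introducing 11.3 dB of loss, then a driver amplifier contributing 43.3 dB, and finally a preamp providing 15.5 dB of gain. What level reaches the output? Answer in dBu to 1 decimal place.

In dB, series stages simply add:
-30.1 − 11.3 + 43.3 + 15.5 = +17.4 dBu.

+17.4 dBu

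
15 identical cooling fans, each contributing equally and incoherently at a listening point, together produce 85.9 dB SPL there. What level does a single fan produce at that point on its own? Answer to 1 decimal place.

15 equal incoherent sources add 10·log₁₀(15) = 11.76 dB over one source.
L_one = 85.9 − 11.76 = 74.1 dB SPL.

74.1 dB SPL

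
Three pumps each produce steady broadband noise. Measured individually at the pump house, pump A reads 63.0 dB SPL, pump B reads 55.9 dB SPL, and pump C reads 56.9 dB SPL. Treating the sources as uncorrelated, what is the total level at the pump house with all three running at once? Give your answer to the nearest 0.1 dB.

Add the sources as powers (linear), then convert back to dB:
L_total = 10·log₁₀(10^(63.0/10) + 10^(55.9/10) + 10^(56.9/10)) = 10·log₁₀(2874000) = 64.6 dB SPL.

64.6 dB SPL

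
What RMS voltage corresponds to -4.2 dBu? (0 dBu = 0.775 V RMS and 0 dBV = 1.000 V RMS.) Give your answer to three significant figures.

V = 0.775 V × 10^(-4.2/20).
= 0.775 × 0.6166 = 0.478 V.

0.478 V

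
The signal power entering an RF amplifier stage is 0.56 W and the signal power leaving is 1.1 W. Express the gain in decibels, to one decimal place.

2.9 dB

Power ratio → dB uses the 10·log₁₀ form:
10·log₁₀(1.1/0.56) = 10·log₁₀(1.964) = 2.9 dB.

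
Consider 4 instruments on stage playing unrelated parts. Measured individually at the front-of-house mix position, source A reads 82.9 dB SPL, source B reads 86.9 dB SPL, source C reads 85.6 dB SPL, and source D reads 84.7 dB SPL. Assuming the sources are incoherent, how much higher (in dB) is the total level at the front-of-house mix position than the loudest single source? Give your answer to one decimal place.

Uncorrelated sources add in intensity (power), not in dB.
L_total = 10·log₁₀(10^(82.9/10) + 10^(86.9/10) + 10^(85.6/10) + 10^(84.7/10)) = 91.28 dB SPL.
Excess over the loudest (86.9 dB): 91.28 − 86.9 = 4.4 dB.

4.4 dB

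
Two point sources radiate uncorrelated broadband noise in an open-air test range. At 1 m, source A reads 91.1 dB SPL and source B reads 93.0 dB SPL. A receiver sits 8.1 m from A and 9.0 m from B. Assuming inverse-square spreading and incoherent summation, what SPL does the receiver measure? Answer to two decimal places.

At the listener: L_A = 91.1 − 20·log₁₀(8.1) = 72.930 dB; L_B = 93.0 − 20·log₁₀(9.0) = 73.915 dB.
Combined: 10·log₁₀(10^(72.930/10)+10^(73.915/10)) = 76.46 dB SPL.

76.46 dB SPL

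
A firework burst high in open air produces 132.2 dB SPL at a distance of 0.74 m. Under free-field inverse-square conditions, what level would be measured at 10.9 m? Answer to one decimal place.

Inverse-square spreading gives ΔL = −20·log₁₀(d₂/d₁).
ΔL = −20·log₁₀(10.9/0.74) = -23.36 dB, so L₂ = 132.2 + (-23.36) = 108.8 dB SPL.

108.8 dB SPL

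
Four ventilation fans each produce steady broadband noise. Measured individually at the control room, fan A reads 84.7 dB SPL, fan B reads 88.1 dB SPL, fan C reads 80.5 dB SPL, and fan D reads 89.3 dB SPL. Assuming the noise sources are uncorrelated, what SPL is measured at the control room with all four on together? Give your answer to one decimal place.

92.8 dB SPL

Incoherent sources sum as intensities:
L_total = 10·log₁₀(10^(84.7/10) + 10^(88.1/10) + 10^(80.5/10) + 10^(89.3/10)) = 10·log₁₀(1904000000) = 92.8 dB SPL.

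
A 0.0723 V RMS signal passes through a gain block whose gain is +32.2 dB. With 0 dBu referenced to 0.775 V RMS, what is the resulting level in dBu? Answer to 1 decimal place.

Input level: 20·log₁₀(0.0723/0.775) = -20.60 dBu.
Output: -20.60 + 32.2 = +11.6 dBu.

+11.6 dBu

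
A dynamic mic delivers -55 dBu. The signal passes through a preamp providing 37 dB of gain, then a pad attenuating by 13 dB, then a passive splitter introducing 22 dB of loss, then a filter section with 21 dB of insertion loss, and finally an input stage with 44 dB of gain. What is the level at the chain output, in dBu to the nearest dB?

-30 dBu

Cascaded gains and losses add directly in dB.
-55 + 37 − 13 − 22 − 21 + 44 = -30 dBu.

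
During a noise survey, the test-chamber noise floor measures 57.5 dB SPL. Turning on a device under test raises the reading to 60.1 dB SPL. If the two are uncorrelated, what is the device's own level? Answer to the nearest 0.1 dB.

56.6 dB SPL

Background correction is a power subtraction:
L_src = 10·log₁₀(10^(60.1/10) − 10^(57.5/10)) = 10·log₁₀(461000) = 56.6 dB SPL.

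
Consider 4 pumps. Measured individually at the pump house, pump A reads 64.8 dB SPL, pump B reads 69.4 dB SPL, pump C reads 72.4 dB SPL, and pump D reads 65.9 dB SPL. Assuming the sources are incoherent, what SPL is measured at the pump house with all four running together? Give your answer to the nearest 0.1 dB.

Incoherent sources sum as intensities:
L_total = 10·log₁₀(10^(64.8/10) + 10^(69.4/10) + 10^(72.4/10) + 10^(65.9/10)) = 10·log₁₀(33000000) = 75.2 dB SPL.

75.2 dB SPL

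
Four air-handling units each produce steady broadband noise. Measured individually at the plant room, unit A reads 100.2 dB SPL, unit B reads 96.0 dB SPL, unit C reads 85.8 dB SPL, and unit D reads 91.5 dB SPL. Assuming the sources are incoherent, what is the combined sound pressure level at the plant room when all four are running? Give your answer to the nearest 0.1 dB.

102.1 dB SPL

Uncorrelated sources add in intensity (power), not in dB.
L_total = 10·log₁₀(10^(100.2/10) + 10^(96.0/10) + 10^(85.8/10) + 10^(91.5/10)) = 10·log₁₀(16245000000) = 102.1 dB SPL.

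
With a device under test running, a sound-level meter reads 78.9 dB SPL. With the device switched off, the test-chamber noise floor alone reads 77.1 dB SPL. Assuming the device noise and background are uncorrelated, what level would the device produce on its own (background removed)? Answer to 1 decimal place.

74.2 dB SPL

Background correction is a power subtraction:
L_src = 10·log₁₀(10^(78.9/10) − 10^(77.1/10)) = 10·log₁₀(26340000) = 74.2 dB SPL.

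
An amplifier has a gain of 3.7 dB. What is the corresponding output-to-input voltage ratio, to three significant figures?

1.53

Voltage ratio = 10^(dB/20).
10^(3.7/20) = 10^(0.1850) = 1.53.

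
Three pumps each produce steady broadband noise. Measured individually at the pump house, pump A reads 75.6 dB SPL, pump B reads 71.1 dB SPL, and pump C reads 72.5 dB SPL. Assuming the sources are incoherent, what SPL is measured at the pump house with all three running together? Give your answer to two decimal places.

Incoherent sources sum as intensities:
L_total = 10·log₁₀(10^(75.6/10) + 10^(71.1/10) + 10^(72.5/10)) = 10·log₁₀(66970000) = 78.26 dB SPL.

78.26 dB SPL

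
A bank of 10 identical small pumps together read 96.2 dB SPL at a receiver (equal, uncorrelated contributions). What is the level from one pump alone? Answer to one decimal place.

86.2 dB SPL

10 equal incoherent sources add 10·log₁₀(10) = 10.00 dB over one source.
L_one = 96.2 − 10.00 = 86.2 dB SPL.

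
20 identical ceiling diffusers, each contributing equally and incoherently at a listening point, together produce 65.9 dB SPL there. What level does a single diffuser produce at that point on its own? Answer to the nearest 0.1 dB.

20 equal incoherent sources add 10·log₁₀(20) = 13.01 dB over one source.
L_one = 65.9 − 13.01 = 52.9 dB SPL.

52.9 dB SPL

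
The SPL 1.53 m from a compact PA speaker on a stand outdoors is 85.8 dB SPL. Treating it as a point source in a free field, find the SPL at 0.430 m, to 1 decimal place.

96.8 dB SPL

For a point source in a free field, ΔL = −20·log₁₀(d₂/d₁).
ΔL = −20·log₁₀(0.430/1.53) = 11.02 dB, so L₂ = 85.8 + (11.02) = 96.8 dB SPL.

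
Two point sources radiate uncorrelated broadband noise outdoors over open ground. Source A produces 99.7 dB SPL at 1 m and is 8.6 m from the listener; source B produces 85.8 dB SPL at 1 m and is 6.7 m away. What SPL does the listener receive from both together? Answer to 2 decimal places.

81.29 dB SPL

At the listener: L_A = 99.7 − 20·log₁₀(8.6) = 81.010 dB; L_B = 85.8 − 20·log₁₀(6.7) = 69.279 dB.
Combined: 10·log₁₀(10^(81.010/10)+10^(69.279/10)) = 81.29 dB SPL.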